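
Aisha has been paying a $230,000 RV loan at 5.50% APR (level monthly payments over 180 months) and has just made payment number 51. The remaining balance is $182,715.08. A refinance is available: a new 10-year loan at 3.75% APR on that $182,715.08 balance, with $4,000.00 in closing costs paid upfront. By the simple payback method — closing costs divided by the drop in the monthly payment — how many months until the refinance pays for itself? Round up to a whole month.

Current payment = 230,000 × 5.5%/12 / (1 − (1+0.0045833)^−180) = $1,879.29.
Refinanced payment = 182,715.08 × 0.0031250 / (1 − (1+0.0031250)^−120) = $1,828.27.
Monthly savings = $1,879.29 − $1,828.27 = $51.02.
Break-even = $4,000.00 / $51.02 = 78.40 → 79 months.

79 months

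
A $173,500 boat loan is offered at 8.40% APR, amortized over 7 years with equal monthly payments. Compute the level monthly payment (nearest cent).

$2,738.91

Monthly rate = 8.4%/12 = 0.0070000; payment = 173,500 × 0.0070000 / (1 − (1+0.0070000)^−84) = $2,738.91.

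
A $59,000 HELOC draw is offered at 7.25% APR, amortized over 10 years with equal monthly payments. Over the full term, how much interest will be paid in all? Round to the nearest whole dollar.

$24,120

At 7.25% the monthly rate is 0.0060417, so the payment is 59,000 × 0.0060417 / (1 − 1.0060417^−120) = $692.67.
Total paid = 120 × $692.67 = $83,120.40; interest = $83,120.40 − $59,000 = $24,120.40.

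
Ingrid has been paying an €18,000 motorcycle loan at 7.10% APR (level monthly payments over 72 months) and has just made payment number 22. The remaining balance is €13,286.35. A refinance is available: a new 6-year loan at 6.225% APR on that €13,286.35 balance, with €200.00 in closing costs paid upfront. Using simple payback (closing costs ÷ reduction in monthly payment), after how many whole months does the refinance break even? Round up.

Current payment = 18,000 × 7.1%/12 / (1 − (1+0.0059167)^−72) = €307.75.
Refinanced payment = 13,286.35 × 0.0051875 / (1 − (1+0.0051875)^−72) = €221.61.
Monthly savings = €307.75 − €221.61 = €86.14.
Break-even = €200.00 / €86.14 = 2.32 → 3 months.

3 months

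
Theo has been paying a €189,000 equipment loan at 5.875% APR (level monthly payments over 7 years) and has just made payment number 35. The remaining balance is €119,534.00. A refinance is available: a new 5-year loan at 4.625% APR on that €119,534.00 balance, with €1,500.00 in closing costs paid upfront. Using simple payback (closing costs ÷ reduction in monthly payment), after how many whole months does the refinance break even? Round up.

Current payment = 189,000 × 5.875%/12 / (1 − (1+0.0048958)^−84) = €2,749.71.
Refinanced payment = 119,534.00 × 0.0038542 / (1 − (1+0.0038542)^−60) = €2,235.28.
Monthly savings = €2,749.71 − €2,235.28 = €514.43.
Break-even = €1,500.00 / €514.43 = 2.92 → 3 months.

3 months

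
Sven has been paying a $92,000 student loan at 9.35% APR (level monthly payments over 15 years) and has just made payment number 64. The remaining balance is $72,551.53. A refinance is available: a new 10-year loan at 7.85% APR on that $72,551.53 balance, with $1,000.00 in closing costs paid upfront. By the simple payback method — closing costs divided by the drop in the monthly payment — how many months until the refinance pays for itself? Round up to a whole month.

13 months

Current payment = 92,000 × 9.35%/12 / (1 − (1+0.0077917)^−180) = $952.38.
Refinanced payment = 72,551.53 × 0.0065417 / (1 − (1+0.0065417)^−120) = $874.51.
Monthly savings = $952.38 − $874.51 = $77.87.
Break-even = $1,000.00 / $77.87 = 12.84 → 13 months.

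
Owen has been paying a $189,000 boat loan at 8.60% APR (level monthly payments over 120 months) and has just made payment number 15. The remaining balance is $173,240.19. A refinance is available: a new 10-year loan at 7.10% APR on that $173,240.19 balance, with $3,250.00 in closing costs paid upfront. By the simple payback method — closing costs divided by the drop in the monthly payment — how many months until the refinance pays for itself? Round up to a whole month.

10 months

Current payment = 189,000 × 8.6%/12 / (1 − (1+0.0071667)^−120) = $2,353.45.
Refinanced payment = 173,240.19 × 0.0059167 / (1 − (1+0.0059167)^−120) = $2,020.41.
Monthly savings = $2,353.45 − $2,020.41 = $333.04.
Break-even = $3,250.00 / $333.04 = 9.76 → 10 months.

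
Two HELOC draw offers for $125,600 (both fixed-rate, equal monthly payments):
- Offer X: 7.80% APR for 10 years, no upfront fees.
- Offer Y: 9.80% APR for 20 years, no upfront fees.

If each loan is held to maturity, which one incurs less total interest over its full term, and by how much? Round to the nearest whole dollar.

Offer X: at 7.80% the monthly rate is 0.0065000, so the payment is 125,600 × 0.0065000 / (1 − 1.0065000^−120) = $1,510.63.
Total interest on Offer X = 120 × $1,510.63 − $125,600 = $55,675.60.
Offer Y: monthly rate = 9.8%/12 = 0.0081667; payment = 125,600 × 0.0081667 / (1 − (1+0.0081667)^−240) = $1,195.47.
Total interest on Offer Y = 240 × $1,195.47 − $125,600 = $161,312.80.
Offer X is lower by $105,637.20.

Offer X by $105,637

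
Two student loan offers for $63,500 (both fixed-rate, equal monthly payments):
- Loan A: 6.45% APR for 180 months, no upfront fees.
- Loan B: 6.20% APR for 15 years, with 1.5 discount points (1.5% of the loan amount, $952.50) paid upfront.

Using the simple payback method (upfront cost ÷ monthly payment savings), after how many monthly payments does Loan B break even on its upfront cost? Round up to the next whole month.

Loan A: at 6.45% the monthly rate is 0.0053750, so the payment is 63,500 × 0.0053750 / (1 − 1.0053750^−180) = $551.41.
Loan B: at 6.20% the monthly rate is 0.0051667, so the payment is 63,500 × 0.0051667 / (1 − 1.0051667^−180) = $542.73.
Monthly savings = $551.41 − $542.73 = $8.68.
Break-even = $952.50 / $8.68 = 109.74 → 110 months.

110 months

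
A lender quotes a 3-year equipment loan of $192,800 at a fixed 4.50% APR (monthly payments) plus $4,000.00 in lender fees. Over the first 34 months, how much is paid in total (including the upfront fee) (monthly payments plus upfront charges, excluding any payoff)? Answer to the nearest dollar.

$198,997

At 4.50% the monthly rate is 0.0037500, so the payment is 192,800 × 0.0037500 / (1 − 1.0037500^−36) = $5,735.21.
Total outlay = 34 × $5,735.21 + $4,000.00 = $198,997.14.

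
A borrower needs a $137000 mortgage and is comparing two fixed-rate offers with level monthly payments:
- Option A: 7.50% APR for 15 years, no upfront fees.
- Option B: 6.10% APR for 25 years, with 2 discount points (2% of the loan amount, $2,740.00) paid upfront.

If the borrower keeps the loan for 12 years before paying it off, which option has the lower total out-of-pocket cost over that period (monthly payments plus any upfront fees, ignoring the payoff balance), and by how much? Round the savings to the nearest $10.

Option A: at 7.50% the monthly rate is 0.0062500, so the payment is 137,000 × 0.0062500 / (1 − 1.0062500^−180) = $1,270.01.
Option B: monthly rate = 6.1%/12 = 0.0050833; payment = 137,000 × 0.0050833 / (1 − (1+0.0050833)^−300) = $891.09.
Over 144 months: Option A costs 144 × $1,270.01 = $182,881.44; Option B costs 144 × $891.09 + $2,740.00 = $131,056.96.
Option B is cheaper by $182,881.44 − $131,056.96 = $51,824.48.

Option B by $51,820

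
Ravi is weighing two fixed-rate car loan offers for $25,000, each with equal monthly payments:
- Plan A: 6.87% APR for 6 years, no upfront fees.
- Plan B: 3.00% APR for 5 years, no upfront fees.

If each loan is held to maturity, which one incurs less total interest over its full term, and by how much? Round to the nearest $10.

Plan B by $3,620

Plan A: at 6.87% the monthly rate is 0.0057250, so the payment is 25,000 × 0.0057250 / (1 − 1.0057250^−72) = $424.67.
Total interest on Plan A = 72 × $424.67 − $25,000 = $5,576.24.
Plan B: monthly rate = 3%/12 = 0.0025000; payment = 25,000 × 0.0025000 / (1 − (1+0.0025000)^−60) = $449.22.
Total interest on Plan B = 60 × $449.22 − $25,000 = $1,953.20.
Plan B is lower by $3,623.04.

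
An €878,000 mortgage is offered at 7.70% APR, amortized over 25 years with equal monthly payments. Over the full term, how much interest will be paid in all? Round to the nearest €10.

€1,102,900

Monthly rate = 7.7%/12 = 0.0064167; payment = 878,000 × 0.0064167 / (1 − (1+0.0064167)^−300) = €6,602.99.
Total paid = 300 × €6,602.99 = €1,980,897.00; interest = €1,980,897.00 − €878,000 = €1,102,897.00.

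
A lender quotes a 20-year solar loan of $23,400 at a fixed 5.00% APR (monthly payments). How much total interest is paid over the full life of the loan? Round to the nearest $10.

Monthly rate = 5%/12 = 0.0041667; payment = 23,400 × 0.0041667 / (1 − (1+0.0041667)^−240) = $154.43.
Total paid = 240 × $154.43 = $37,063.20; interest = $37,063.20 − $23,400 = $13,663.20.

$13,660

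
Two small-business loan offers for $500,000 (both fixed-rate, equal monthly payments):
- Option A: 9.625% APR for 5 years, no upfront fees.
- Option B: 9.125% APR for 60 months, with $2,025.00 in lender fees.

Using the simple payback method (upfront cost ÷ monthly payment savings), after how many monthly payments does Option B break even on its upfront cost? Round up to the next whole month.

Option A: at 9.625% the monthly rate is 0.0080208, so the payment is 500,000 × 0.0080208 / (1 − 1.0080208^−60) = $10,531.50.
Option B: at 9.125% the monthly rate is 0.0076042, so the payment is 500,000 × 0.0076042 / (1 − 1.0076042^−60) = $10,409.54.
Monthly savings = $10,531.50 − $10,409.54 = $121.96.
Break-even = $2,025.00 / $121.96 = 16.60 → 17 months.

17 months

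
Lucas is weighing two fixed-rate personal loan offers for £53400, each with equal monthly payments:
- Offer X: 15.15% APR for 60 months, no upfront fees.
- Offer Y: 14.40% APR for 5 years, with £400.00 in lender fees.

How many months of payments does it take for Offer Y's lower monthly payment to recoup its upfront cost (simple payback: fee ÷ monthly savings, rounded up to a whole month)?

Offer X: monthly rate = 15.15%/12 = 0.0126250; payment = 53,400 × 0.0126250 / (1 − (1+0.0126250)^−60) = £1,274.59.
Offer Y: monthly rate = 14.4%/12 = 0.0120000; payment = 53,400 × 0.0120000 / (1 − (1+0.0120000)^−60) = £1,253.63.
Monthly savings = £1,274.59 − £1,253.63 = £20.96.
Break-even = £400.00 / £20.96 = 19.08 → 20 months.

20 months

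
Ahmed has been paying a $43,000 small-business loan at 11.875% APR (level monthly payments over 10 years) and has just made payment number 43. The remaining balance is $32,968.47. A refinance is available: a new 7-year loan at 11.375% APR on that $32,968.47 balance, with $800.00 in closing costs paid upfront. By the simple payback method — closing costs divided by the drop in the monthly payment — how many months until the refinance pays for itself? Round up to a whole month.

19 months

Current payment = 43,000 × 11.875%/12 / (1 − (1+0.0098958)^−120) = $613.82.
Refinanced payment = 32,968.47 × 0.0094792 / (1 − (1+0.0094792)^−84) = $571.02.
Monthly savings = $613.82 − $571.02 = $42.80.
Break-even = $800.00 / $42.80 = 18.69 → 19 months.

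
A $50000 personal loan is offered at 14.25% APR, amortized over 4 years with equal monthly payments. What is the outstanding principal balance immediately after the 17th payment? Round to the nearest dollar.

With monthly rate i = 14.25%/12 = 0.0118750, the balance after k of n payments is P · [(1+i)^n − (1+i)^k] / [(1+i)^n − 1].
(1+0.0118750)^48 = 1.76233949 and (1+0.0118750)^17 = 1.22224065, so the balance is 50,000 × (1.76233949 − 1.22224065) / (1.76233949 − 1) = $35,423.77.

$35,424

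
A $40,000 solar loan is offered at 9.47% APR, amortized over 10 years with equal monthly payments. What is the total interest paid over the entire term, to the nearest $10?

$22,030

At 9.47% the monthly rate is 0.0078917, so the payment is 40,000 × 0.0078917 / (1 − 1.0078917^−120) = $516.93.
Total paid = 120 × $516.93 = $62,031.60; interest = $62,031.60 − $40,000 = $22,031.60.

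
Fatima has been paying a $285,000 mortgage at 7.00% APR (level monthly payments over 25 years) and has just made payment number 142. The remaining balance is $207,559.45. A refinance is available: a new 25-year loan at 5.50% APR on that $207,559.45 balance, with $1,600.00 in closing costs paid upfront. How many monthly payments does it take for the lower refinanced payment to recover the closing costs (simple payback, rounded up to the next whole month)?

Current payment = 285,000 × 7%/12 / (1 − (1+0.0058333)^−300) = $2,014.32.
Refinanced payment = 207,559.45 × 0.0045833 / (1 − (1+0.0045833)^−300) = $1,274.60.
Monthly savings = $2,014.32 − $1,274.60 = $739.72.
Break-even = $1,600.00 / $739.72 = 2.16 → 3 months.

3 months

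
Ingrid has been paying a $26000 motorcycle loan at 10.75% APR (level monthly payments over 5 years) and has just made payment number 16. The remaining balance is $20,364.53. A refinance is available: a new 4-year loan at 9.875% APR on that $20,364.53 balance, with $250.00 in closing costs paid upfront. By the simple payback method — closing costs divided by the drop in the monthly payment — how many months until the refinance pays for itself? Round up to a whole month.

6 months

Current payment = 26,000 × 10.75%/12 / (1 − (1+0.0089583)^−60) = $562.07.
Refinanced payment = 20,364.53 × 0.0082292 / (1 − (1+0.0082292)^−48) = $515.28.
Monthly savings = $562.07 − $515.28 = $46.79.
Break-even = $250.00 / $46.79 = 5.34 → 6 months.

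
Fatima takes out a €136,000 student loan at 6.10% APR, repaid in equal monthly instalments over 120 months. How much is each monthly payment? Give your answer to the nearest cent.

Monthly rate = 6.1%/12 = 0.0050833; payment = 136,000 × 0.0050833 / (1 − (1+0.0050833)^−120) = €1,516.72.

€1,516.72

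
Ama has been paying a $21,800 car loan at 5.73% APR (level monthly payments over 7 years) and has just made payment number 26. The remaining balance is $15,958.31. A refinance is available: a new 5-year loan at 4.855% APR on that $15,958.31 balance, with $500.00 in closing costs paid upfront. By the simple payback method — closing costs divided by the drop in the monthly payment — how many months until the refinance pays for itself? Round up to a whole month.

33 months

Current payment = 21,800 × 5.73%/12 / (1 − (1+0.0047750)^−84) = $315.65.
Refinanced payment = 15,958.31 × 0.0040458 / (1 − (1+0.0040458)^−60) = $300.09.
Monthly savings = $315.65 − $300.09 = $15.56.
Break-even = $500.00 / $15.56 = 32.13 → 33 months.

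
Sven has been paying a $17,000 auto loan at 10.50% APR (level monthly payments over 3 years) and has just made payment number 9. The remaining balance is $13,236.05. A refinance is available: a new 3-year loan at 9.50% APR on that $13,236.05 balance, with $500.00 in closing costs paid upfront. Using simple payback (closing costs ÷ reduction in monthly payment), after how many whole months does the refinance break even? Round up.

Current payment = 17,000 × 10.5%/12 / (1 − (1+0.0087500)^−36) = $552.54.
Refinanced payment = 13,236.05 × 0.0079167 / (1 − (1+0.0079167)^−36) = $423.99.
Monthly savings = $552.54 − $423.99 = $128.55.
Break-even = $500.00 / $128.55 = 3.89 → 4 months.

4 months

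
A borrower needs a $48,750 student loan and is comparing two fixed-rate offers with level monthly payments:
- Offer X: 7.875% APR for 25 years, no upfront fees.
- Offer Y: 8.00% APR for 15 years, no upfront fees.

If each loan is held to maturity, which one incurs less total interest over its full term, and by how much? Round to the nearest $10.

Offer Y by $27,810

Offer X: monthly rate = 7.875%/12 = 0.0065625; payment = 48,750 × 0.0065625 / (1 − (1+0.0065625)^−300) = $372.23.
Total interest on Offer X = 300 × $372.23 − $48,750 = $62,919.00.
Offer Y: monthly rate = 8%/12 = 0.0066667; payment = 48,750 × 0.0066667 / (1 − (1+0.0066667)^−180) = $465.88.
Total interest on Offer Y = 180 × $465.88 − $48,750 = $35,108.40.
Offer Y is lower by $27,810.60.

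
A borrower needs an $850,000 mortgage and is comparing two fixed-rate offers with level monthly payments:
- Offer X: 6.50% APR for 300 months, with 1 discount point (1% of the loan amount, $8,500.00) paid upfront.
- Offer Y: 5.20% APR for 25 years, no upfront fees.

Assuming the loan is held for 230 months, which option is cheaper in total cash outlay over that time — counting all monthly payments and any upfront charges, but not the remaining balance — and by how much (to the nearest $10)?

Offer Y by $162,760

Offer X: at 6.50% the monthly rate is 0.0054167, so the payment is 850,000 × 0.0054167 / (1 − 1.0054167^−300) = $5,739.26.
Offer Y: monthly rate = 5.2%/12 = 0.0043333; payment = 850,000 × 0.0043333 / (1 − (1+0.0043333)^−300) = $5,068.56.
Over 230 months: Offer X costs 230 × $5,739.26 + $8,500.00 = $1,328,529.80; Offer Y costs 230 × $5,068.56 = $1,165,768.80.
Offer Y is cheaper by $1,328,529.80 − $1,165,768.80 = $162,761.00.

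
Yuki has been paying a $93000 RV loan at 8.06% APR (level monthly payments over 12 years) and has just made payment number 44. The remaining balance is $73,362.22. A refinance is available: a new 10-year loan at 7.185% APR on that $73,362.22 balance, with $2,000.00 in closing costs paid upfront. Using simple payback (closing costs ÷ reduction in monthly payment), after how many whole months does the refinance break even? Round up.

14 months

Current payment = 93,000 × 8.06%/12 / (1 − (1+0.0067167)^−144) = $1,009.74.
Refinanced payment = 73,362.22 × 0.0059875 / (1 − (1+0.0059875)^−120) = $858.81.
Monthly savings = $1,009.74 − $858.81 = $150.93.
Break-even = $2,000.00 / $150.93 = 13.25 → 14 months.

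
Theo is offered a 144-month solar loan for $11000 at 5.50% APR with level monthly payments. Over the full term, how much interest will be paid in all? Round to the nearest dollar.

$4,051

Monthly rate = 5.5%/12 = 0.0045833; payment = 11,000 × 0.0045833 / (1 − (1+0.0045833)^−144) = $104.52.
Total paid = 144 × $104.52 = $15,050.88; interest = $15,050.88 − $11,000 = $4,050.88.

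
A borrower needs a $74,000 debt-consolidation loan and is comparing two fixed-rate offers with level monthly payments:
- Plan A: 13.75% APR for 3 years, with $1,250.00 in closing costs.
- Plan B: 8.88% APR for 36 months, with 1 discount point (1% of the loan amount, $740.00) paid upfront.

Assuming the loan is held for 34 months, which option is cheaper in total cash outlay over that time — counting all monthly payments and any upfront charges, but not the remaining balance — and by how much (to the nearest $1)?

Plan A: monthly rate = 13.75%/12 = 0.0114583; payment = 74,000 × 0.0114583 / (1 − (1+0.0114583)^−36) = $2,520.17.
Plan B: at 8.88% the monthly rate is 0.0074000, so the payment is 74,000 × 0.0074000 / (1 − 1.0074000^−36) = $2,349.05.
Over 34 months: Plan A costs 34 × $2,520.17 + $1,250.00 = $86,935.78; Plan B costs 34 × $2,349.05 + $740.00 = $80,607.70.
Plan B is cheaper by $86,935.78 − $80,607.70 = $6,328.08.

Plan B by $6,328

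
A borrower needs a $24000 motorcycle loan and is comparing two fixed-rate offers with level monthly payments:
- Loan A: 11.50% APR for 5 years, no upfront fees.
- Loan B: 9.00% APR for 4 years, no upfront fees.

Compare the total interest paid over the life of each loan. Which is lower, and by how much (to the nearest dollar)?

Loan B by $3,002

Loan A: monthly rate = 11.5%/12 = 0.0095833; payment = 24,000 × 0.0095833 / (1 − (1+0.0095833)^−60) = $527.82.
Total interest on Loan A = 60 × $527.82 − $24,000 = $7,669.20.
Loan B: monthly rate = 9%/12 = 0.0075000; payment = 24,000 × 0.0075000 / (1 − (1+0.0075000)^−48) = $597.24.
Total interest on Loan B = 48 × $597.24 − $24,000 = $4,667.52.
Loan B is lower by $3,001.68.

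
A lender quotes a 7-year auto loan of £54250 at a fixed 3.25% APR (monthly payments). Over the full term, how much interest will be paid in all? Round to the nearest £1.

£6,478

Monthly rate = 3.25%/12 = 0.0027083; payment = 54,250 × 0.0027083 / (1 − (1+0.0027083)^−84) = £722.95.
Total paid = 84 × £722.95 = £60,727.80; interest = £60,727.80 − £54,250 = £6,477.80.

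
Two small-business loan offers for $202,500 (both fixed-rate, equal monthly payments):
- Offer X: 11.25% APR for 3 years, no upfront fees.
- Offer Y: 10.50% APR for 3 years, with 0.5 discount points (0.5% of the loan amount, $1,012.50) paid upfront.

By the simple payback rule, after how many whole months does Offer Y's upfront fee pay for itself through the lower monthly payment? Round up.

15 months

Offer X: at 11.25% the monthly rate is 0.0093750, so the payment is 202,500 × 0.0093750 / (1 − 1.0093750^−36) = $6,653.59.
Offer Y: at 10.50% the monthly rate is 0.0087500, so the payment is 202,500 × 0.0087500 / (1 − 1.0087500^−36) = $6,581.74.
Monthly savings = $6,653.59 − $6,581.74 = $71.85.
Break-even = $1,012.50 / $71.85 = 14.09 → 15 months.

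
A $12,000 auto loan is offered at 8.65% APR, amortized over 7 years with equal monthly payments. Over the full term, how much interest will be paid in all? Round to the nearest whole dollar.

Monthly rate = 8.65%/12 = 0.0072083; payment = 12,000 × 0.0072083 / (1 − (1+0.0072083)^−84) = $190.94.
Total paid = 84 × $190.94 = $16,038.96; interest = $16,038.96 − $12,000 = $4,038.96.

$4,039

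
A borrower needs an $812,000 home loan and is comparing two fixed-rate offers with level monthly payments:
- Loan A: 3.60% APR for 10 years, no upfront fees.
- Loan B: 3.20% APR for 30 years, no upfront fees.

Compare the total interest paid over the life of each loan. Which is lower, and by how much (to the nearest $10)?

Loan A by $296,070

Loan A: monthly rate = 3.6%/12 = 0.0030000; payment = 812,000 × 0.0030000 / (1 − (1+0.0030000)^−120) = $8,067.63.
Total interest on Loan A = 120 × $8,067.63 − $812,000 = $156,115.60.
Loan B: monthly rate = 3.2%/12 = 0.0026667; payment = 812,000 × 0.0026667 / (1 − (1+0.0026667)^−360) = $3,511.63.
Total interest on Loan B = 360 × $3,511.63 − $812,000 = $452,186.80.
Loan A is lower by $296,071.20.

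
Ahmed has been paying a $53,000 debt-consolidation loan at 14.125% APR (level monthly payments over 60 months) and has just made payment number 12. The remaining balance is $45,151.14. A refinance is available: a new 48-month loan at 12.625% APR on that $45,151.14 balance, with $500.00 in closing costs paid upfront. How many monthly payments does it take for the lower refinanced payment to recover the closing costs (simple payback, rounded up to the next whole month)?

Current payment = 53,000 × 14.125%/12 / (1 − (1+0.0117708)^−60) = $1,236.65.
Refinanced payment = 45,151.14 × 0.0105208 / (1 − (1+0.0105208)^−48) = $1,202.91.
Monthly savings = $1,236.65 − $1,202.91 = $33.74.
Break-even = $500.00 / $33.74 = 14.82 → 15 months.

15 months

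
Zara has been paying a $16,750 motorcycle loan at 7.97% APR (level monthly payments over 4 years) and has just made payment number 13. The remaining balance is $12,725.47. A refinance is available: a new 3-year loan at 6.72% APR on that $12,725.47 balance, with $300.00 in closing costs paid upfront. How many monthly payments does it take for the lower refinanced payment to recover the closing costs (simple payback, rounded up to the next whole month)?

Current payment = 16,750 × 7.97%/12 / (1 − (1+0.0066417)^−48) = $408.68.
Refinanced payment = 12,725.47 × 0.0056000 / (1 − (1+0.0056000)^−36) = $391.30.
Monthly savings = $408.68 − $391.30 = $17.38.
Break-even = $300.00 / $17.38 = 17.26 → 18 months.

18 months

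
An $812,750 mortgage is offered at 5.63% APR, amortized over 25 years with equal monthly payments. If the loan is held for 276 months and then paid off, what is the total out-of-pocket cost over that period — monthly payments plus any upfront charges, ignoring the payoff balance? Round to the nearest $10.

At 5.63% the monthly rate is 0.0046917, so the payment is 812,750 × 0.0046917 / (1 − 1.0046917^−300) = $5,054.29.
Total outlay = 276 × $5,054.29 = $1,394,984.04.

$1,394,980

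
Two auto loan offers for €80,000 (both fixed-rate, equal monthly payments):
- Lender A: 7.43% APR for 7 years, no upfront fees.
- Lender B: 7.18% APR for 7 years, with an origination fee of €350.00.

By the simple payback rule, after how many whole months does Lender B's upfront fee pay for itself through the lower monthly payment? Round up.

Lender A: at 7.43% the monthly rate is 0.0061917, so the payment is 80,000 × 0.0061917 / (1 − 1.0061917^−84) = €1,224.30.
Lender B: at 7.18% the monthly rate is 0.0059833, so the payment is 80,000 × 0.0059833 / (1 − 1.0059833^−84) = €1,214.47.
Monthly savings = €1,224.30 − €1,214.47 = €9.83.
Break-even = €350.00 / €9.83 = 35.61 → 36 months.

36 months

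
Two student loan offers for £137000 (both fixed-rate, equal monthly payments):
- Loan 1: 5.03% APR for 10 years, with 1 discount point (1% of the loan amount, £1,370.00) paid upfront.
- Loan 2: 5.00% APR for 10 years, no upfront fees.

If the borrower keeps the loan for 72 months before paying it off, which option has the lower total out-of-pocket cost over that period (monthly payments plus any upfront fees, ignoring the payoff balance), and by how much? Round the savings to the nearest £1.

Loan 2 by £1,515

Loan 1: monthly rate = 5.03%/12 = 0.0041917; payment = 137,000 × 0.0041917 / (1 − (1+0.0041917)^−120) = £1,455.11.
Loan 2: monthly rate = 5%/12 = 0.0041667; payment = 137,000 × 0.0041667 / (1 − (1+0.0041667)^−120) = £1,453.10.
Over 72 months: Loan 1 costs 72 × £1,455.11 + £1,370.00 = £106,137.92; Loan 2 costs 72 × £1,453.10 = £104,623.20.
Loan 2 is cheaper by £106,137.92 − £104,623.20 = £1,514.72.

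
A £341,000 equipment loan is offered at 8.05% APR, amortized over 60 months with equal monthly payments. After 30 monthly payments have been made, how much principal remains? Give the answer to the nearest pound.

£187,542

With monthly rate i = 8.05%/12 = 0.0067083, the balance after k of n payments is P · [(1+i)^n − (1+i)^k] / [(1+i)^n − 1].
(1+0.0067083)^60 = 1.49355018 and (1+0.0067083)^30 = 1.22210891, so the balance is 341,000 × (1.49355018 − 1.22210891) / (1.49355018 − 1) = £187,542.17.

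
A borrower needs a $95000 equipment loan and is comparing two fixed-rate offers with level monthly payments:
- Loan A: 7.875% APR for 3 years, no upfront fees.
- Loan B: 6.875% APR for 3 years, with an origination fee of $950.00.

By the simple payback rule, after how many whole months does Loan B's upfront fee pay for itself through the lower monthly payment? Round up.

22 months

Loan A: monthly rate = 7.875%/12 = 0.0065625; payment = 95,000 × 0.0065625 / (1 − (1+0.0065625)^−36) = $2,971.48.
Loan B: monthly rate = 6.875%/12 = 0.0057292; payment = 95,000 × 0.0057292 / (1 − (1+0.0057292)^−36) = $2,927.90.
Monthly savings = $2,971.48 − $2,927.90 = $43.58.
Break-even = $950.00 / $43.58 = 21.80 → 22 months.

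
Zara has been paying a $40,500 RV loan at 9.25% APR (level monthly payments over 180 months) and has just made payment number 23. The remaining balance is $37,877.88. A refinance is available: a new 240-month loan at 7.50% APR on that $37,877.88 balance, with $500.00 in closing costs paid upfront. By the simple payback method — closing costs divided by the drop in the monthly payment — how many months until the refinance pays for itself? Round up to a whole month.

5 months

Current payment = 40,500 × 9.25%/12 / (1 − (1+0.0077083)^−180) = $416.82.
Refinanced payment = 37,877.88 × 0.0062500 / (1 − (1+0.0062500)^−240) = $305.14.
Monthly savings = $416.82 − $305.14 = $111.68.
Break-even = $500.00 / $111.68 = 4.48 → 5 months.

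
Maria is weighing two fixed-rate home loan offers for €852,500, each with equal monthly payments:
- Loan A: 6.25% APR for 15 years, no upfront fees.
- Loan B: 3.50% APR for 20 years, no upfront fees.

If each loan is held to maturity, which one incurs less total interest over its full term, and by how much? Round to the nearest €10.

Loan B by €129,120

Loan A: monthly rate = 6.25%/12 = 0.0052083; payment = 852,500 × 0.0052083 / (1 − (1+0.0052083)^−180) = €7,309.53.
Total interest on Loan A = 180 × €7,309.53 − €852,500 = €463,215.40.
Loan B: at 3.50% the monthly rate is 0.0029167, so the payment is 852,500 × 0.0029167 / (1 − 1.0029167^−240) = €4,944.16.
Total interest on Loan B = 240 × €4,944.16 − €852,500 = €334,098.40.
Loan B is lower by €129,117.00.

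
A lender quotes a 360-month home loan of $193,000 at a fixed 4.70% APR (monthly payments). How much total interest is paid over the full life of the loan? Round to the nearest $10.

Monthly rate = 4.7%/12 = 0.0039167; payment = 193,000 × 0.0039167 / (1 − (1+0.0039167)^−360) = $1,000.97.
Total paid = 360 × $1,000.97 = $360,349.20; interest = $360,349.20 − $193,000 = $167,349.20.

$167,350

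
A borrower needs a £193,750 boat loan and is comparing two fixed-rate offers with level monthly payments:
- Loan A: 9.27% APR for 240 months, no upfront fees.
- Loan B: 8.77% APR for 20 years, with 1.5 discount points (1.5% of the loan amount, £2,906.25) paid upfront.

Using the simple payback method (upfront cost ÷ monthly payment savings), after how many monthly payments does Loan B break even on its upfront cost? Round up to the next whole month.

Loan A: at 9.27% the monthly rate is 0.0077250, so the payment is 193,750 × 0.0077250 / (1 − 1.0077250^−240) = £1,777.00.
Loan B: at 8.77% the monthly rate is 0.0073083, so the payment is 193,750 × 0.0073083 / (1 − 1.0073083^−240) = £1,714.66.
Monthly savings = £1,777.00 − £1,714.66 = £62.34.
Break-even = £2,906.25 / £62.34 = 46.62 → 47 months.

47 months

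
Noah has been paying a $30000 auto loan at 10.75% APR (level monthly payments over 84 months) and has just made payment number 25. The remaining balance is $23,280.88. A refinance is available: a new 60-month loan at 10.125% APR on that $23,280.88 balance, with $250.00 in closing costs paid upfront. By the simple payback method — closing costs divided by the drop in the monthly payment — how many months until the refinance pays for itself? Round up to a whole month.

Current payment = 30,000 × 10.75%/12 / (1 − (1+0.0089583)^−84) = $509.74.
Refinanced payment = 23,280.88 × 0.0084375 / (1 − (1+0.0084375)^−60) = $496.08.
Monthly savings = $509.74 − $496.08 = $13.66.
Break-even = $250.00 / $13.66 = 18.30 → 19 months.

19 months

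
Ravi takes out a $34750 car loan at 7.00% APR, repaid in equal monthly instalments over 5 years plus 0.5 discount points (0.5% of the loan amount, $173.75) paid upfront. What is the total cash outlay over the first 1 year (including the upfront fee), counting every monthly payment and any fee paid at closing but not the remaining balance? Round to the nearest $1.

$8,431

At 7.00% the monthly rate is 0.0058333, so the payment is 34,750 × 0.0058333 / (1 − 1.0058333^−60) = $688.09.
Total outlay = 12 × $688.09 + $173.75 = $8,430.83.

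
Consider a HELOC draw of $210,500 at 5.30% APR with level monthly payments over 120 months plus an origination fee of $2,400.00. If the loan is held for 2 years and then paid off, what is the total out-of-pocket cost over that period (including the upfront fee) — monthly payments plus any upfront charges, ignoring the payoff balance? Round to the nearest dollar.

At 5.30% the monthly rate is 0.0044167, so the payment is 210,500 × 0.0044167 / (1 − 1.0044167^−120) = $2,263.67.
Total outlay = 24 × $2,263.67 + $2,400.00 = $56,728.08.

$56,728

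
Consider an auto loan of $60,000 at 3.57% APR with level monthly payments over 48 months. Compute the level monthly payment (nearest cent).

Monthly rate = 3.57%/12 = 0.0029750; payment = 60,000 × 0.0029750 / (1 − (1+0.0029750)^−48) = $1,343.23.

$1,343.23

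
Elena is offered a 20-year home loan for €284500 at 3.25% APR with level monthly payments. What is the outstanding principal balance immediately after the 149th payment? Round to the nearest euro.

€129,993

With monthly rate i = 3.25%/12 = 0.0027083, the balance after k of n payments is P · [(1+i)^n − (1+i)^k] / [(1+i)^n − 1].
(1+0.0027083)^240 = 1.91385853 and (1+0.0027083)^149 = 1.49630119, so the balance is 284,500 × (1.91385853 − 1.49630119) / (1.91385853 − 1) = €129,992.84.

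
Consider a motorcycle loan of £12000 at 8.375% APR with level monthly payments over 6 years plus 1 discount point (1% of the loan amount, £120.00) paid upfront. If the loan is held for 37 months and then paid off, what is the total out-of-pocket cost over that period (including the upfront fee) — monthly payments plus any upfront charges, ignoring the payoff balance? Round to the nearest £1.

£7,986

At 8.375% the monthly rate is 0.0069792, so the payment is 12,000 × 0.0069792 / (1 − 1.0069792^−72) = £212.60.
Total outlay = 37 × £212.60 + £120.00 = £7,986.20.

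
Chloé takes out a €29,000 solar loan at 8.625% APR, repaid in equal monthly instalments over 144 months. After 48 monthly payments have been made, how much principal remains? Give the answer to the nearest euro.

With monthly rate i = 8.625%/12 = 0.0071875, the balance after k of n payments is P · [(1+i)^n − (1+i)^k] / [(1+i)^n − 1].
(1+0.0071875)^144 = 2.80470453 and (1+0.0071875)^48 = 1.41024869, so the balance is 29,000 × (2.80470453 − 1.41024869) / (2.80470453 − 1) = €22,407.67.

€22,408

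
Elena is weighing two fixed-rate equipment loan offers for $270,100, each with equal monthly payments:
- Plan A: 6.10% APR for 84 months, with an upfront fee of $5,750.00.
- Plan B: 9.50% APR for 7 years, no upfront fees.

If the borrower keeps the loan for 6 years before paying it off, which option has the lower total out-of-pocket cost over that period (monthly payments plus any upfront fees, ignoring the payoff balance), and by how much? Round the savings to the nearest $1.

Plan A by $27,066

Plan A: at 6.10% the monthly rate is 0.0050833, so the payment is 270,100 × 0.0050833 / (1 − 1.0050833^−84) = $3,958.73.
Plan B: at 9.50% the monthly rate is 0.0079167, so the payment is 270,100 × 0.0079167 / (1 − 1.0079167^−84) = $4,414.51.
Over 72 months: Plan A costs 72 × $3,958.73 + $5,750.00 = $290,778.56; Plan B costs 72 × $4,414.51 = $317,844.72.
Plan A is cheaper by $317,844.72 − $290,778.56 = $27,066.16.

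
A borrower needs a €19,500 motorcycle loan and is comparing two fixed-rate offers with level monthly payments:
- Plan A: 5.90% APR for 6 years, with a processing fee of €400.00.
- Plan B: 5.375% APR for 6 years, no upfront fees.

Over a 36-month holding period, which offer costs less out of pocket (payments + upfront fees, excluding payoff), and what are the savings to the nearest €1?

Plan B by €573

Plan A: monthly rate = 5.9%/12 = 0.0049167; payment = 19,500 × 0.0049167 / (1 − (1+0.0049167)^−72) = €322.25.
Plan B: at 5.375% the monthly rate is 0.0044792, so the payment is 19,500 × 0.0044792 / (1 − 1.0044792^−72) = €317.45.
Over 36 months: Plan A costs 36 × €322.25 + €400.00 = €12,001.00; Plan B costs 36 × €317.45 = €11,428.20.
Plan B is cheaper by €12,001.00 − €11,428.20 = €572.80.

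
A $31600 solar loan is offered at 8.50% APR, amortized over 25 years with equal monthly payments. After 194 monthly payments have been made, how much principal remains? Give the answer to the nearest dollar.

With monthly rate i = 8.5%/12 = 0.0070833, the balance after k of n payments is P · [(1+i)^n − (1+i)^k] / [(1+i)^n − 1].
(1+0.0070833)^300 = 8.31041303 and (1+0.0070833)^194 = 3.93268613, so the balance is 31,600 × (8.31041303 − 3.93268613) / (8.31041303 − 1) = $18,923.17.

$18,923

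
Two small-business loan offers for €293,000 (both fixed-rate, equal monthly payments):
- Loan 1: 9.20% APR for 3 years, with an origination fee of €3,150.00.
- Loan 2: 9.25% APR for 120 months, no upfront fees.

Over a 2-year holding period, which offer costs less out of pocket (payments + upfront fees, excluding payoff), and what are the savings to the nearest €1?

Loan 1: monthly rate = 9.2%/12 = 0.0076667; payment = 293,000 × 0.0076667 / (1 − (1+0.0076667)^−36) = €9,344.62.
Loan 2: at 9.25% the monthly rate is 0.0077083, so the payment is 293,000 × 0.0077083 / (1 − 1.0077083^−120) = €3,751.36.
Over 24 months: Loan 1 costs 24 × €9,344.62 + €3,150.00 = €227,420.88; Loan 2 costs 24 × €3,751.36 = €90,032.64.
Loan 2 is cheaper by €227,420.88 − €90,032.64 = €137,388.24.

Loan 2 by €137,388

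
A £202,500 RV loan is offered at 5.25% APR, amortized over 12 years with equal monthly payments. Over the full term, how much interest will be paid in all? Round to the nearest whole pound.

£70,870

At 5.25% the monthly rate is 0.0043750, so the payment is 202,500 × 0.0043750 / (1 − 1.0043750^−144) = £1,898.40.
Total paid = 144 × £1,898.40 = £273,369.60; interest = £273,369.60 − £202,500 = £70,869.60.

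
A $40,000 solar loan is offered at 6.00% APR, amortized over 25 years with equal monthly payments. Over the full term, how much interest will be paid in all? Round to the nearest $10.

At 6.00% the monthly rate is 0.0050000, so the payment is 40,000 × 0.0050000 / (1 − 1.0050000^−300) = $257.72.
Total paid = 300 × $257.72 = $77,316.00; interest = $77,316.00 − $40,000 = $37,316.00.

$37,320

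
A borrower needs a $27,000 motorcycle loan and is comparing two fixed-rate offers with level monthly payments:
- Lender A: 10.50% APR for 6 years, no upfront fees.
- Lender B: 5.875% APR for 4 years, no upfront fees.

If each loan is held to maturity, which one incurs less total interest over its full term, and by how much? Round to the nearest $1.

Lender A: at 10.50% the monthly rate is 0.0087500, so the payment is 27,000 × 0.0087500 / (1 − 1.0087500^−72) = $507.03.
Total interest on Lender A = 72 × $507.03 − $27,000 = $9,506.16.
Lender B: monthly rate = 5.875%/12 = 0.0048958; payment = 27,000 × 0.0048958 / (1 − (1+0.0048958)^−48) = $632.55.
Total interest on Lender B = 48 × $632.55 − $27,000 = $3,362.40.
Lender B is lower by $6,143.76.

Lender B by $6,144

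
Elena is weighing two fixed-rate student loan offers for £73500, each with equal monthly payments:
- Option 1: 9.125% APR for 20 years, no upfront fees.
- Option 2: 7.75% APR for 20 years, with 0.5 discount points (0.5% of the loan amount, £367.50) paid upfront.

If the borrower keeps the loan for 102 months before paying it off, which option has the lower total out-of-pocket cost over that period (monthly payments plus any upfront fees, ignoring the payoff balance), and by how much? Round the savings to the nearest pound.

Option 2 by £6,142

Option 1: monthly rate = 9.125%/12 = 0.0076042; payment = 73,500 × 0.0076042 / (1 − (1+0.0076042)^−240) = £667.22.
Option 2: monthly rate = 7.75%/12 = 0.0064583; payment = 73,500 × 0.0064583 / (1 − (1+0.0064583)^−240) = £603.40.
Over 102 months: Option 1 costs 102 × £667.22 = £68,056.44; Option 2 costs 102 × £603.40 + £367.50 = £61,914.30.
Option 2 is cheaper by £68,056.44 − £61,914.30 = £6,142.14.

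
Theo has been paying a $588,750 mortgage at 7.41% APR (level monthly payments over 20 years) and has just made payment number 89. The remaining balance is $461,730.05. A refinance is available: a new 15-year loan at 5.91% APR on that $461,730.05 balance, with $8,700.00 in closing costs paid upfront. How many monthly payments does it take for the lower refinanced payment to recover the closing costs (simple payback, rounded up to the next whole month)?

Current payment = 588,750 × 7.41%/12 / (1 − (1+0.0061750)^−240) = $4,710.58.
Refinanced payment = 461,730.05 × 0.0049250 / (1 − (1+0.0049250)^−180) = $3,873.93.
Monthly savings = $4,710.58 − $3,873.93 = $836.65.
Break-even = $8,700.00 / $836.65 = 10.40 → 11 months.

11 months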